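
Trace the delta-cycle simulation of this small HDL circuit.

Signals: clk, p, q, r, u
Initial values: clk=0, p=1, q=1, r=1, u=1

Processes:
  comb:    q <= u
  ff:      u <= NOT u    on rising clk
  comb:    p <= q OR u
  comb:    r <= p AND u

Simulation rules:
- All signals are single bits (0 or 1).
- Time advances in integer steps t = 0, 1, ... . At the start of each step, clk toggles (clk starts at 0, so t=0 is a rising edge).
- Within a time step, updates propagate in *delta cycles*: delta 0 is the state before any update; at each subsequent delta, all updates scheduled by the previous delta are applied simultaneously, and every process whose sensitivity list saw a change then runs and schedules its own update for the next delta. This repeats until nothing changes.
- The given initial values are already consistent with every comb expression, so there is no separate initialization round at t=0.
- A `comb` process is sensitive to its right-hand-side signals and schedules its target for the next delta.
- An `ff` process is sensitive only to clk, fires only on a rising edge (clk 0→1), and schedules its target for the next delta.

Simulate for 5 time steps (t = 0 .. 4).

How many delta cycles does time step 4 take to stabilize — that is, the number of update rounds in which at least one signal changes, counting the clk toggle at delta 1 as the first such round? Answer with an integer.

t0.Δ0 clk=0 q=1 r=1 p=1 u=1
t0.Δ1 clk=1 q=1 r=1 p=1 u=1
t0.Δ2 clk=1 q=1 r=1 p=1 u=0
t0.Δ3 clk=1 q=0 r=0 p=1 u=0
t0.Δ4 clk=1 q=0 r=0 p=0 u=0
t1.Δ0 clk=1 q=0 r=0 p=0 u=0
t1.Δ1 clk=0 q=0 r=0 p=0 u=0
t2.Δ0 clk=0 q=0 r=0 p=0 u=0
t2.Δ1 clk=1 q=0 r=0 p=0 u=0
t2.Δ2 clk=1 q=0 r=0 p=0 u=1
t2.Δ3 clk=1 q=1 r=0 p=1 u=1
t2.Δ4 clk=1 q=1 r=1 p=1 u=1
t3.Δ0 clk=1 q=1 r=1 p=1 u=1
t3.Δ1 clk=0 q=1 r=1 p=1 u=1
t4.Δ0 clk=0 q=1 r=1 p=1 u=1
t4.Δ1 clk=1 q=1 r=1 p=1 u=1
t4.Δ2 clk=1 q=1 r=1 p=1 u=0
t4.Δ3 clk=1 q=0 r=0 p=1 u=0
t4.Δ4 clk=1 q=0 r=0 p=0 u=0

4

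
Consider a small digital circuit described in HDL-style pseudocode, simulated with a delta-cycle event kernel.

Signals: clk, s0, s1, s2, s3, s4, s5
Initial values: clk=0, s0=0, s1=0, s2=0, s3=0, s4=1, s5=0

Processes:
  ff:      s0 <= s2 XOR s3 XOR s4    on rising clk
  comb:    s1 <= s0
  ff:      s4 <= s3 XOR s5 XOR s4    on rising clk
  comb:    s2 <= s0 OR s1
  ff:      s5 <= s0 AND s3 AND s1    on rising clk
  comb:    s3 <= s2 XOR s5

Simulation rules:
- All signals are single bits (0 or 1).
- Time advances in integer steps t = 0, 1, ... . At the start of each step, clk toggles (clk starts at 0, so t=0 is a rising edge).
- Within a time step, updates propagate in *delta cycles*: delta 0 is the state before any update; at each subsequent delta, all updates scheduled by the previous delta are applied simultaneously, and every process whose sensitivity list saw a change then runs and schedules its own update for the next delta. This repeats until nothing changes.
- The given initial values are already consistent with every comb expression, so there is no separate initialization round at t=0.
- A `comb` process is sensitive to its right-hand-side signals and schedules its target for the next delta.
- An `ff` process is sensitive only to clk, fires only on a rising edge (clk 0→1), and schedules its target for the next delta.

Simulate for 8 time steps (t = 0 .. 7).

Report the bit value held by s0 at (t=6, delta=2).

1

t=0 Δ0: clk=0 s1=0 s4=1 s2=0 s3=0 s5=0 s0=0
  Δ1: clk:0→1
  Δ2: s0:0→1
  Δ3: s1:0→1, s2:0→1
  Δ4: s3:0→1
  (4Δ to stable)
t=1 Δ0: clk=1 s1=1 s4=1 s2=1 s3=1 s5=0 s0=1
  Δ1: clk:1→0
  (1Δ to stable)
t=2 Δ0: clk=0 s1=1 s4=1 s2=1 s3=1 s5=0 s0=1
  Δ1: clk:0→1
  Δ2: s4:1→0, s5:0→1
  Δ3: s3:1→0
  (3Δ to stable)
t=3 Δ0: clk=1 s1=1 s4=0 s2=1 s3=0 s5=1 s0=1
  Δ1: clk:1→0
  (1Δ to stable)
t=4 Δ0: clk=0 s1=1 s4=0 s2=1 s3=0 s5=1 s0=1
  Δ1: clk:0→1
  Δ2: s4:0→1, s5:1→0
  Δ3: s3:0→1
  (3Δ to stable)
t=5 Δ0: clk=1 s1=1 s4=1 s2=1 s3=1 s5=0 s0=1
  Δ1: clk:1→0
  (1Δ to stable)
t=6 Δ0: clk=0 s1=1 s4=1 s2=1 s3=1 s5=0 s0=1
  Δ1: clk:0→1
  Δ2: s4:1→0, s5:0→1
  Δ3: s3:1→0
  (3Δ to stable)
t=7 Δ0: clk=1 s1=1 s4=0 s2=1 s3=0 s5=1 s0=1
  Δ1: clk:1→0
  (1Δ to stable)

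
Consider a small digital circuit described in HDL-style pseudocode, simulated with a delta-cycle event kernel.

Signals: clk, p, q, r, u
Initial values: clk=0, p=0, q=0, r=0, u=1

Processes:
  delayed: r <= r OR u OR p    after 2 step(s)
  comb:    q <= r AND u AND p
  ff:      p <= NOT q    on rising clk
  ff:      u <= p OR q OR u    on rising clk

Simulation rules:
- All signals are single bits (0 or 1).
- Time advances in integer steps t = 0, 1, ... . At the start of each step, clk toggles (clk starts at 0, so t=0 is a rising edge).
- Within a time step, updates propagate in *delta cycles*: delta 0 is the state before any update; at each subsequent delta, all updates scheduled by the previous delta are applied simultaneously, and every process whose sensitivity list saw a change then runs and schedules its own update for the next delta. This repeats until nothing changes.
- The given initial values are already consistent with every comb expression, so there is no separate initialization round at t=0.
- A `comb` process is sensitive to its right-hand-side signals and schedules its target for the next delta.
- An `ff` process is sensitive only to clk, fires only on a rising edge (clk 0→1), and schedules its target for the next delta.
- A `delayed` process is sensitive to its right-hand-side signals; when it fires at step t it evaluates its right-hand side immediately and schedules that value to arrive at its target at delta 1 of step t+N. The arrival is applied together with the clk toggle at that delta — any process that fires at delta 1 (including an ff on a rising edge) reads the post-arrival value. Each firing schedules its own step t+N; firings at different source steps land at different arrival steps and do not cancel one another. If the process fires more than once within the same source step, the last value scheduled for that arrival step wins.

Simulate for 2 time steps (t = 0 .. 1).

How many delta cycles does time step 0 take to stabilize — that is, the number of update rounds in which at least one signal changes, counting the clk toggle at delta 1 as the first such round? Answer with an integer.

2

[bits: p,u,clk,r,q]
t=0: Δ0=01000 Δ1=01100 Δ2=11100 | 2Δ
t=1: Δ0=11100 Δ1=11000 | 1Δ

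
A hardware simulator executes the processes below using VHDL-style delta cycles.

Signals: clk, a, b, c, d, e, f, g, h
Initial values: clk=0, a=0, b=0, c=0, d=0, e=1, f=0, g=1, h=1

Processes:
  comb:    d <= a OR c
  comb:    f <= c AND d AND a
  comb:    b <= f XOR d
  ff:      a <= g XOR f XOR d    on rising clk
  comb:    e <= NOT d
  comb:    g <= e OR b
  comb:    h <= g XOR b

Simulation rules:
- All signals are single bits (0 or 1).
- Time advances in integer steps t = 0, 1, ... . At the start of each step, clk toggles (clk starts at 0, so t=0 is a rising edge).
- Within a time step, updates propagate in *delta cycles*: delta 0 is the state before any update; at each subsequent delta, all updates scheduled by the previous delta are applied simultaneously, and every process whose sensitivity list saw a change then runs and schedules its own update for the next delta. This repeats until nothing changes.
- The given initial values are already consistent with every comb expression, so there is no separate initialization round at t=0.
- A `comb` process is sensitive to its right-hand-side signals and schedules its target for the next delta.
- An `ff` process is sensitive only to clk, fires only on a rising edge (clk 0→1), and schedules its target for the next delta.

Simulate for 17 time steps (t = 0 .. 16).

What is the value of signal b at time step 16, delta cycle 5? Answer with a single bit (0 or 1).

1

t=0 Δ0: clk=0 a=0 e=1 d=0 b=0 h=1 c=0 f=0 g=1
  Δ1: clk:0→1
  Δ2: a:0→1
  Δ3: d:0→1
  Δ4: e:1→0, b:0→1
  Δ5: h:1→0
  (5Δ to stable)
t=1 Δ0: clk=1 a=1 e=0 d=1 b=1 h=0 c=0 f=0 g=1
  Δ1: clk:1→0
  (1Δ to stable)
t=2 Δ0: clk=0 a=1 e=0 d=1 b=1 h=0 c=0 f=0 g=1
  Δ1: clk:0→1
  Δ2: a:1→0
  Δ3: d:1→0
  Δ4: e:0→1, b:1→0
  Δ5: h:0→1
  (5Δ to stable)
t=3 Δ0: clk=1 a=0 e=1 d=0 b=0 h=1 c=0 f=0 g=1
  Δ1: clk:1→0
  (1Δ to stable)
t=4 Δ0: clk=0 a=0 e=1 d=0 b=0 h=1 c=0 f=0 g=1
  Δ1: clk:0→1
  Δ2: a:0→1
  Δ3: d:0→1
  Δ4: e:1→0, b:0→1
  Δ5: h:1→0
  (5Δ to stable)
t=5 Δ0: clk=1 a=1 e=0 d=1 b=1 h=0 c=0 f=0 g=1
  Δ1: clk:1→0
  (1Δ to stable)
t=6 Δ0: clk=0 a=1 e=0 d=1 b=1 h=0 c=0 f=0 g=1
  Δ1: clk:0→1
  Δ2: a:1→0
  Δ3: d:1→0
  Δ4: e:0→1, b:1→0
  Δ5: h:0→1
  (5Δ to stable)
t=7 Δ0: clk=1 a=0 e=1 d=0 b=0 h=1 c=0 f=0 g=1
  Δ1: clk:1→0
  (1Δ to stable)
t=8 Δ0: clk=0 a=0 e=1 d=0 b=0 h=1 c=0 f=0 g=1
  Δ1: clk:0→1
  Δ2: a:0→1
  Δ3: d:0→1
  Δ4: e:1→0, b:0→1
  Δ5: h:1→0
  (5Δ to stable)
t=9 Δ0: clk=1 a=1 e=0 d=1 b=1 h=0 c=0 f=0 g=1
  Δ1: clk:1→0
  (1Δ to stable)
t=10 Δ0: clk=0 a=1 e=0 d=1 b=1 h=0 c=0 f=0 g=1
  Δ1: clk:0→1
  Δ2: a:1→0
  Δ3: d:1→0
  Δ4: e:0→1, b:1→0
  Δ5: h:0→1
  (5Δ to stable)
t=11 Δ0: clk=1 a=0 e=1 d=0 b=0 h=1 c=0 f=0 g=1
  Δ1: clk:1→0
  (1Δ to stable)
t=12 Δ0: clk=0 a=0 e=1 d=0 b=0 h=1 c=0 f=0 g=1
  Δ1: clk:0→1
  Δ2: a:0→1
  Δ3: d:0→1
  Δ4: e:1→0, b:0→1
  Δ5: h:1→0
  (5Δ to stable)
t=13 Δ0: clk=1 a=1 e=0 d=1 b=1 h=0 c=0 f=0 g=1
  Δ1: clk:1→0
  (1Δ to stable)
t=14 Δ0: clk=0 a=1 e=0 d=1 b=1 h=0 c=0 f=0 g=1
  Δ1: clk:0→1
  Δ2: a:1→0
  Δ3: d:1→0
  Δ4: e:0→1, b:1→0
  Δ5: h:0→1
  (5Δ to stable)
t=15 Δ0: clk=1 a=0 e=1 d=0 b=0 h=1 c=0 f=0 g=1
  Δ1: clk:1→0
  (1Δ to stable)
t=16 Δ0: clk=0 a=0 e=1 d=0 b=0 h=1 c=0 f=0 g=1
  Δ1: clk:0→1
  Δ2: a:0→1
  Δ3: d:0→1
  Δ4: e:1→0, b:0→1
  Δ5: h:1→0
  (5Δ to stable)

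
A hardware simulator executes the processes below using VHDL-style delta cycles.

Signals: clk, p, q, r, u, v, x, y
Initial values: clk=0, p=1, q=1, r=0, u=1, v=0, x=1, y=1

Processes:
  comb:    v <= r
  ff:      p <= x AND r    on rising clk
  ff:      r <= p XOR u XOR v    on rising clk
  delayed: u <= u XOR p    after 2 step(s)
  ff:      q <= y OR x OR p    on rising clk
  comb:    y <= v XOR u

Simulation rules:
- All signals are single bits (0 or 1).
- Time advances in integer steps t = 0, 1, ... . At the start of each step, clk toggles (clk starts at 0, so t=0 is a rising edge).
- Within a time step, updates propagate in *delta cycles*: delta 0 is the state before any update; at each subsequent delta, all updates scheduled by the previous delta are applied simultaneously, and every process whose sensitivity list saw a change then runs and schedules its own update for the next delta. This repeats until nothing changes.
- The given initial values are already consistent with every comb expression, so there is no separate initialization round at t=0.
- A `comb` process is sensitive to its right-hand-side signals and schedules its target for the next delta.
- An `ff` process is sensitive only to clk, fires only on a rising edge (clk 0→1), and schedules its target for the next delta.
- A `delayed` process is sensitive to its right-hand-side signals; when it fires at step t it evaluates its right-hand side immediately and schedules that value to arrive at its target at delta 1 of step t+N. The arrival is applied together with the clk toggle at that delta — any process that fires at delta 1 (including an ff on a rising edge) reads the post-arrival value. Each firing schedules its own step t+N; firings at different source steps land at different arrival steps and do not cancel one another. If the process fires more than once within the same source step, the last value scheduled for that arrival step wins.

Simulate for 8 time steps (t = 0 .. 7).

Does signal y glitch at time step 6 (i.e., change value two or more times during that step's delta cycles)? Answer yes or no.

t0.Δ0 r=0 q=1 u=1 clk=0 v=0 y=1 x=1 p=1
t0.Δ1 r=0 q=1 u=1 clk=1 v=0 y=1 x=1 p=1
t0.Δ2 r=0 q=1 u=1 clk=1 v=0 y=1 x=1 p=0
t1.Δ0 r=0 q=1 u=1 clk=1 v=0 y=1 x=1 p=0
t1.Δ1 r=0 q=1 u=1 clk=0 v=0 y=1 x=1 p=0
t2.Δ0 r=0 q=1 u=1 clk=0 v=0 y=1 x=1 p=0
t2.Δ1 r=0 q=1 u=1 clk=1 v=0 y=1 x=1 p=0
t2.Δ2 r=1 q=1 u=1 clk=1 v=0 y=1 x=1 p=0
t2.Δ3 r=1 q=1 u=1 clk=1 v=1 y=1 x=1 p=0
t2.Δ4 r=1 q=1 u=1 clk=1 v=1 y=0 x=1 p=0
t3.Δ0 r=1 q=1 u=1 clk=1 v=1 y=0 x=1 p=0
t3.Δ1 r=1 q=1 u=1 clk=0 v=1 y=0 x=1 p=0
t4.Δ0 r=1 q=1 u=1 clk=0 v=1 y=0 x=1 p=0
t4.Δ1 r=1 q=1 u=1 clk=1 v=1 y=0 x=1 p=0
t4.Δ2 r=0 q=1 u=1 clk=1 v=1 y=0 x=1 p=1
t4.Δ3 r=0 q=1 u=1 clk=1 v=0 y=0 x=1 p=1
t4.Δ4 r=0 q=1 u=1 clk=1 v=0 y=1 x=1 p=1
t5.Δ0 r=0 q=1 u=1 clk=1 v=0 y=1 x=1 p=1
t5.Δ1 r=0 q=1 u=1 clk=0 v=0 y=1 x=1 p=1
t6.Δ0 r=0 q=1 u=1 clk=0 v=0 y=1 x=1 p=1
t6.Δ1 r=0 q=1 u=0 clk=1 v=0 y=1 x=1 p=1
t6.Δ2 r=1 q=1 u=0 clk=1 v=0 y=0 x=1 p=0
t6.Δ3 r=1 q=1 u=0 clk=1 v=1 y=0 x=1 p=0
t6.Δ4 r=1 q=1 u=0 clk=1 v=1 y=1 x=1 p=0
t7.Δ0 r=1 q=1 u=0 clk=1 v=1 y=1 x=1 p=0
t7.Δ1 r=1 q=1 u=0 clk=0 v=1 y=1 x=1 p=0

yes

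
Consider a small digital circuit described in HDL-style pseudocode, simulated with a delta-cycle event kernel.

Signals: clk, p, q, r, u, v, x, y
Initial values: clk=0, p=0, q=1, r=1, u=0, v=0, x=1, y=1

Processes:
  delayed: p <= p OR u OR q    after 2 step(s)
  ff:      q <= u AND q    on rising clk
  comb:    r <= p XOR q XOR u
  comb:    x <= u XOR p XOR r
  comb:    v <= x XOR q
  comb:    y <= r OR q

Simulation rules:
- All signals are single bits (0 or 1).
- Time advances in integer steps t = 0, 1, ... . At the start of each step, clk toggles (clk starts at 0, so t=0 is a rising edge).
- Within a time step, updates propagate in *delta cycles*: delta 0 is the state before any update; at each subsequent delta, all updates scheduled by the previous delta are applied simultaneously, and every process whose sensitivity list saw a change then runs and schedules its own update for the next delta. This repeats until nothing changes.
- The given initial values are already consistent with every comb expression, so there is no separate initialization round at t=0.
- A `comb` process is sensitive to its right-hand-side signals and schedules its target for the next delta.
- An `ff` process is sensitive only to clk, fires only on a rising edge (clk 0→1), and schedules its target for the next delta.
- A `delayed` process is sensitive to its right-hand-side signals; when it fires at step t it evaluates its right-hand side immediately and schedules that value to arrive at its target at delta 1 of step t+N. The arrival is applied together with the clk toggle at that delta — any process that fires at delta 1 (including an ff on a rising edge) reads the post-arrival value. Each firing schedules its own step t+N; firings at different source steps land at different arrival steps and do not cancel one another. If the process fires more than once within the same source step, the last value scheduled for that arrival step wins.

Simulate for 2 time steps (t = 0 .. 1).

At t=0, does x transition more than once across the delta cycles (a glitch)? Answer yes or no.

t0.Δ0 q=1 p=0 v=0 r=1 y=1 clk=0 x=1 u=0
t0.Δ1 q=1 p=0 v=0 r=1 y=1 clk=1 x=1 u=0
t0.Δ2 q=0 p=0 v=0 r=1 y=1 clk=1 x=1 u=0
t0.Δ3 q=0 p=0 v=1 r=0 y=1 clk=1 x=1 u=0
t0.Δ4 q=0 p=0 v=1 r=0 y=0 clk=1 x=0 u=0
t0.Δ5 q=0 p=0 v=0 r=0 y=0 clk=1 x=0 u=0
t1.Δ0 q=0 p=0 v=0 r=0 y=0 clk=1 x=0 u=0
t1.Δ1 q=0 p=0 v=0 r=0 y=0 clk=0 x=0 u=0

no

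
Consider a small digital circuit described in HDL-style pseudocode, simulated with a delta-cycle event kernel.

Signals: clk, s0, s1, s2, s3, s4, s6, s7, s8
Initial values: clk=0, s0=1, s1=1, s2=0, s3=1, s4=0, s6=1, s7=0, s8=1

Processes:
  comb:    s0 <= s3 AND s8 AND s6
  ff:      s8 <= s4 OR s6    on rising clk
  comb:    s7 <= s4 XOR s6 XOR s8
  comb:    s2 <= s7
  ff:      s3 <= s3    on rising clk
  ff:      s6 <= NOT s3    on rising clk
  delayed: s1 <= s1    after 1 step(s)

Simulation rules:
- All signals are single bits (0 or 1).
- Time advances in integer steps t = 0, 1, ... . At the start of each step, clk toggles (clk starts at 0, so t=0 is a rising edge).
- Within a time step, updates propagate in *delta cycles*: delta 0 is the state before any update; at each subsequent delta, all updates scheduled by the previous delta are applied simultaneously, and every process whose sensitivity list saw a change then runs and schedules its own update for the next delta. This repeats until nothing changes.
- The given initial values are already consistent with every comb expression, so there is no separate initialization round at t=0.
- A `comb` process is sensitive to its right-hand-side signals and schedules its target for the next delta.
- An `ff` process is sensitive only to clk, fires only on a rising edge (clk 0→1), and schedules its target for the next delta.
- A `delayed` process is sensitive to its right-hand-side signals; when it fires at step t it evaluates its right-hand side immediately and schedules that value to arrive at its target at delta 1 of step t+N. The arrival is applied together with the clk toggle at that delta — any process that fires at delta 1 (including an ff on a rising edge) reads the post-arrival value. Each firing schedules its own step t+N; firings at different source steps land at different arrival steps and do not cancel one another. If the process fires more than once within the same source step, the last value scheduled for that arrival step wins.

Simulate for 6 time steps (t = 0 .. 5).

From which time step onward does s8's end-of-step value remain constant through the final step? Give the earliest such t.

2

t0.Δ0 s7=0 s8=1 s1=1 clk=0 s6=1 s0=1 s4=0 s3=1 s2=0
t0.Δ1 s7=0 s8=1 s1=1 clk=1 s6=1 s0=1 s4=0 s3=1 s2=0
t0.Δ2 s7=0 s8=1 s1=1 clk=1 s6=0 s0=1 s4=0 s3=1 s2=0
t0.Δ3 s7=1 s8=1 s1=1 clk=1 s6=0 s0=0 s4=0 s3=1 s2=0
t0.Δ4 s7=1 s8=1 s1=1 clk=1 s6=0 s0=0 s4=0 s3=1 s2=1
t1.Δ0 s7=1 s8=1 s1=1 clk=1 s6=0 s0=0 s4=0 s3=1 s2=1
t1.Δ1 s7=1 s8=1 s1=1 clk=0 s6=0 s0=0 s4=0 s3=1 s2=1
t2.Δ0 s7=1 s8=1 s1=1 clk=0 s6=0 s0=0 s4=0 s3=1 s2=1
t2.Δ1 s7=1 s8=1 s1=1 clk=1 s6=0 s0=0 s4=0 s3=1 s2=1
t2.Δ2 s7=1 s8=0 s1=1 clk=1 s6=0 s0=0 s4=0 s3=1 s2=1
t2.Δ3 s7=0 s8=0 s1=1 clk=1 s6=0 s0=0 s4=0 s3=1 s2=1
t2.Δ4 s7=0 s8=0 s1=1 clk=1 s6=0 s0=0 s4=0 s3=1 s2=0
t3.Δ0 s7=0 s8=0 s1=1 clk=1 s6=0 s0=0 s4=0 s3=1 s2=0
t3.Δ1 s7=0 s8=0 s1=1 clk=0 s6=0 s0=0 s4=0 s3=1 s2=0
t4.Δ0 s7=0 s8=0 s1=1 clk=0 s6=0 s0=0 s4=0 s3=1 s2=0
t4.Δ1 s7=0 s8=0 s1=1 clk=1 s6=0 s0=0 s4=0 s3=1 s2=0
t5.Δ0 s7=0 s8=0 s1=1 clk=1 s6=0 s0=0 s4=0 s3=1 s2=0
t5.Δ1 s7=0 s8=0 s1=1 clk=0 s6=0 s0=0 s4=0 s3=1 s2=0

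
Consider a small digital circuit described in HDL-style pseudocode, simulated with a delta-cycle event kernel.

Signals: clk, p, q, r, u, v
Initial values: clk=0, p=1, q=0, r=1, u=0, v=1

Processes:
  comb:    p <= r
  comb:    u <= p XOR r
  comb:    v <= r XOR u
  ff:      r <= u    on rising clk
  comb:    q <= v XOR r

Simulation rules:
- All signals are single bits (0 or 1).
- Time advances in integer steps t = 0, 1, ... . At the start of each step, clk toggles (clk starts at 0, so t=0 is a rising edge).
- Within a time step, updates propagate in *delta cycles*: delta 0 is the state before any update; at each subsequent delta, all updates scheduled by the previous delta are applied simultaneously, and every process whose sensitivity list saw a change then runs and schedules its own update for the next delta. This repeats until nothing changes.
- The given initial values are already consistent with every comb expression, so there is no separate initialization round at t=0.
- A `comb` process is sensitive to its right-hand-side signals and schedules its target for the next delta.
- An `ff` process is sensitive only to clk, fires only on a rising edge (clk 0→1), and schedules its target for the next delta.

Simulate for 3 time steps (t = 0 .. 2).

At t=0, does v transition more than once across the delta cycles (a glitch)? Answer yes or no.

[bits: clk,r,p,u,v,q]
t=0: Δ0=011010 Δ1=111010 Δ2=101010 Δ3=100101 Δ4=100010 Δ5=100001 Δ6=100000 | 6Δ
t=1: Δ0=100000 Δ1=000000 | 1Δ
t=2: Δ0=000000 Δ1=100000 | 1Δ

yes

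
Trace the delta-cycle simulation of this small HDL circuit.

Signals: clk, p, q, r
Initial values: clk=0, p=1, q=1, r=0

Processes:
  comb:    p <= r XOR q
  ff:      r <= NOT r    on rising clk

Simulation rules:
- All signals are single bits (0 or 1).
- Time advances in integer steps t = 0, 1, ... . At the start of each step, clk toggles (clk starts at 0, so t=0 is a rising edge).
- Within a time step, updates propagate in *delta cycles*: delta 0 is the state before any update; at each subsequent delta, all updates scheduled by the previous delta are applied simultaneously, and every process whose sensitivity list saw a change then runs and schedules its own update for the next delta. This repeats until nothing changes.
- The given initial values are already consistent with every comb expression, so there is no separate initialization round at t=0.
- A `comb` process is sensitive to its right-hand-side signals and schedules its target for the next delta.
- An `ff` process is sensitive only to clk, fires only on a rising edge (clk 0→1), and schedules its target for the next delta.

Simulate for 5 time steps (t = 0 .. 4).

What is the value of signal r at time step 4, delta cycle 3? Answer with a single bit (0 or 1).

1

[bits: clk,r,p,q]
t=0: Δ0=0011 Δ1=1011 Δ2=1111 Δ3=1101 | 3Δ
t=1: Δ0=1101 Δ1=0101 | 1Δ
t=2: Δ0=0101 Δ1=1101 Δ2=1001 Δ3=1011 | 3Δ
t=3: Δ0=1011 Δ1=0011 | 1Δ
t=4: Δ0=0011 Δ1=1011 Δ2=1111 Δ3=1101 | 3Δ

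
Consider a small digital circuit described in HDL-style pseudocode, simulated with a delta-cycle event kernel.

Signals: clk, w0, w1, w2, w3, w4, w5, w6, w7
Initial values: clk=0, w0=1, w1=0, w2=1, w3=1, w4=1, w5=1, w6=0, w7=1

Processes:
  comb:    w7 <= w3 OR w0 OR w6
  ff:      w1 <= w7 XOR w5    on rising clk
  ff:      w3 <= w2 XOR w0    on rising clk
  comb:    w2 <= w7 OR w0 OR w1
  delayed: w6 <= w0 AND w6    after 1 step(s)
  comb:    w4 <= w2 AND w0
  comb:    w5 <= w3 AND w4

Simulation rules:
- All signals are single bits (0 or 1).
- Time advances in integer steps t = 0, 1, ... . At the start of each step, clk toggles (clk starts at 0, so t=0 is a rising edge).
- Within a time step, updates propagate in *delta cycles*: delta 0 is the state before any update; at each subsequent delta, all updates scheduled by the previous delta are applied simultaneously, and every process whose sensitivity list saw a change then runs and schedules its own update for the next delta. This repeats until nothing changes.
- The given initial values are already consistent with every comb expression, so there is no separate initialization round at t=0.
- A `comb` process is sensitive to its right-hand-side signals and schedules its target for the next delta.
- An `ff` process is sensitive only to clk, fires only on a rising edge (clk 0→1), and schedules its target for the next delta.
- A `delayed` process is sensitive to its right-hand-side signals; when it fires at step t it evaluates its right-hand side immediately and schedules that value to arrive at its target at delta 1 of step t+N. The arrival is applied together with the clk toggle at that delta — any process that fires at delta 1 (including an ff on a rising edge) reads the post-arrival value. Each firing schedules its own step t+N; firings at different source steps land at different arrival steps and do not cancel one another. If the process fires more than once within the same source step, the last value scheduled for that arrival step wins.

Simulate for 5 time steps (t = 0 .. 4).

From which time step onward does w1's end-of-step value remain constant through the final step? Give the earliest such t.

t=0 Δ0: w4=1 w3=1 w6=0 w5=1 w0=1 w2=1 w7=1 clk=0 w1=0
  Δ1: clk:0→1
  Δ2: w3:1→0
  Δ3: w5:1→0
  (3Δ to stable)
t=1 Δ0: w4=1 w3=0 w6=0 w5=0 w0=1 w2=1 w7=1 clk=1 w1=0
  Δ1: clk:1→0
  (1Δ to stable)
t=2 Δ0: w4=1 w3=0 w6=0 w5=0 w0=1 w2=1 w7=1 clk=0 w1=0
  Δ1: clk:0→1
  Δ2: w1:0→1
  (2Δ to stable)
t=3 Δ0: w4=1 w3=0 w6=0 w5=0 w0=1 w2=1 w7=1 clk=1 w1=1
  Δ1: clk:1→0
  (1Δ to stable)
t=4 Δ0: w4=1 w3=0 w6=0 w5=0 w0=1 w2=1 w7=1 clk=0 w1=1
  Δ1: clk:0→1
  (1Δ to stable)

2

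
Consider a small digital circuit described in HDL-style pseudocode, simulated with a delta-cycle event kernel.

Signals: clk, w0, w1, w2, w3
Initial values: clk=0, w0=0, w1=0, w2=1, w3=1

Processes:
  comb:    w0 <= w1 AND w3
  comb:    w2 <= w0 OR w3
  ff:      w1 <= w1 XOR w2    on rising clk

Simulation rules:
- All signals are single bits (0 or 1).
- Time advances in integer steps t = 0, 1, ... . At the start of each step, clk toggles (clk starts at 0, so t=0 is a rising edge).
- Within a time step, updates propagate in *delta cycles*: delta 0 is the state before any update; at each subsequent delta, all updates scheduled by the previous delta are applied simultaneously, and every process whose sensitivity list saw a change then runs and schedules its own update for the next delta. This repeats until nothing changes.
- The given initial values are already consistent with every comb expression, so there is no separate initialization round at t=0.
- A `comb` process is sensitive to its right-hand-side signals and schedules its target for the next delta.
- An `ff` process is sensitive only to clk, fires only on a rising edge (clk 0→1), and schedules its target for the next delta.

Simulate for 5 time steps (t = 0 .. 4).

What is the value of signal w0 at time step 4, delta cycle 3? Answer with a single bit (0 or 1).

1

[bits: w0,w2,clk,w1,w3]
t=0: Δ0=01001 Δ1=01101 Δ2=01111 Δ3=11111 | 3Δ
t=1: Δ0=11111 Δ1=11011 | 1Δ
t=2: Δ0=11011 Δ1=11111 Δ2=11101 Δ3=01101 | 3Δ
t=3: Δ0=01101 Δ1=01001 | 1Δ
t=4: Δ0=01001 Δ1=01101 Δ2=01111 Δ3=11111 | 3Δ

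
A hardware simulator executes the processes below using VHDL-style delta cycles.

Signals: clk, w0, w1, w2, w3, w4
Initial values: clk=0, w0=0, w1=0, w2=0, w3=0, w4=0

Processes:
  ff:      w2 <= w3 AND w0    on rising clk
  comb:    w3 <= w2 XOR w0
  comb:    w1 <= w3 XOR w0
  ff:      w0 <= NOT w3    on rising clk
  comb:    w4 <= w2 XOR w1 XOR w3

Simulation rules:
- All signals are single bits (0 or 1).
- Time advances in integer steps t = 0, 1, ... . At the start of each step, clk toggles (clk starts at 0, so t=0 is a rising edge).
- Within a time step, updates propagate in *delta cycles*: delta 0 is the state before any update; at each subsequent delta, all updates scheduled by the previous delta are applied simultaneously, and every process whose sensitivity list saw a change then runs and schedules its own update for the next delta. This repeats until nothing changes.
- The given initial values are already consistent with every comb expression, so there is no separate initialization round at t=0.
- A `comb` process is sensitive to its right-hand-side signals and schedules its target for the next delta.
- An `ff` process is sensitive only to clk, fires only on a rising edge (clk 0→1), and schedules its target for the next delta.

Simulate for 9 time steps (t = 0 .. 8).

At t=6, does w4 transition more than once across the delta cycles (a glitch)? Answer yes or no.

t=0 Δ0: w0=0 clk=0 w3=0 w1=0 w2=0 w4=0
  Δ1: clk:0→1
  Δ2: w0:0→1
  Δ3: w3:0→1, w1:0→1
  Δ4: w1:1→0
  Δ5: w4:0→1
  (5Δ to stable)
t=1 Δ0: w0=1 clk=1 w3=1 w1=0 w2=0 w4=1
  Δ1: clk:1→0
  (1Δ to stable)
t=2 Δ0: w0=1 clk=0 w3=1 w1=0 w2=0 w4=1
  Δ1: clk:0→1
  Δ2: w0:1→0, w2:0→1
  Δ3: w1:0→1, w4:1→0
  Δ4: w4:0→1
  (4Δ to stable)
t=3 Δ0: w0=0 clk=1 w3=1 w1=1 w2=1 w4=1
  Δ1: clk:1→0
  (1Δ to stable)
t=4 Δ0: w0=0 clk=0 w3=1 w1=1 w2=1 w4=1
  Δ1: clk:0→1
  Δ2: w2:1→0
  Δ3: w3:1→0, w4:1→0
  Δ4: w1:1→0, w4:0→1
  Δ5: w4:1→0
  (5Δ to stable)
t=5 Δ0: w0=0 clk=1 w3=0 w1=0 w2=0 w4=0
  Δ1: clk:1→0
  (1Δ to stable)
t=6 Δ0: w0=0 clk=0 w3=0 w1=0 w2=0 w4=0
  Δ1: clk:0→1
  Δ2: w0:0→1
  Δ3: w3:0→1, w1:0→1
  Δ4: w1:1→0
  Δ5: w4:0→1
  (5Δ to stable)
t=7 Δ0: w0=1 clk=1 w3=1 w1=0 w2=0 w4=1
  Δ1: clk:1→0
  (1Δ to stable)
t=8 Δ0: w0=1 clk=0 w3=1 w1=0 w2=0 w4=1
  Δ1: clk:0→1
  Δ2: w0:1→0, w2:0→1
  Δ3: w1:0→1, w4:1→0
  Δ4: w4:0→1
  (4Δ to stable)

no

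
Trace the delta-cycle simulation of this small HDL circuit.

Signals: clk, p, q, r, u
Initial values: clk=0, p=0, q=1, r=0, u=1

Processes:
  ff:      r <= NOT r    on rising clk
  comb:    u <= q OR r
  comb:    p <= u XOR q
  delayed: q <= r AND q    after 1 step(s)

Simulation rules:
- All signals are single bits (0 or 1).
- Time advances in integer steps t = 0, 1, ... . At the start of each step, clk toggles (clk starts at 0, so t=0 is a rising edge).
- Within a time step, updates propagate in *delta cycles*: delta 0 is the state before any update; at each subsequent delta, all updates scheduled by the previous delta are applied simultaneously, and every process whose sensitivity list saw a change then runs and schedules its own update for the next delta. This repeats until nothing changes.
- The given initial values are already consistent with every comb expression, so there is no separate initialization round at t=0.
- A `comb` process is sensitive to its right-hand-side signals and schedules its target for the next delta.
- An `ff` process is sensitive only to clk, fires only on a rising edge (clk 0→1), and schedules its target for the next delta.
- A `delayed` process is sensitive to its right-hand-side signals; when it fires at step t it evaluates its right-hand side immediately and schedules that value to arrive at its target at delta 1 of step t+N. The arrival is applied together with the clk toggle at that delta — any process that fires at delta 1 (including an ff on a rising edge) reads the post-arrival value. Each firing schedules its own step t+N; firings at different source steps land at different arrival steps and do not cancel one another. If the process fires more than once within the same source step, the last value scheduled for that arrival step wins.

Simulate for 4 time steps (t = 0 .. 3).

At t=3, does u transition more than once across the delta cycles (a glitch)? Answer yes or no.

t0.Δ0 clk=0 r=0 p=0 q=1 u=1
t0.Δ1 clk=1 r=0 p=0 q=1 u=1
t0.Δ2 clk=1 r=1 p=0 q=1 u=1
t1.Δ0 clk=1 r=1 p=0 q=1 u=1
t1.Δ1 clk=0 r=1 p=0 q=1 u=1
t2.Δ0 clk=0 r=1 p=0 q=1 u=1
t2.Δ1 clk=1 r=1 p=0 q=1 u=1
t2.Δ2 clk=1 r=0 p=0 q=1 u=1
t3.Δ0 clk=1 r=0 p=0 q=1 u=1
t3.Δ1 clk=0 r=0 p=0 q=0 u=1
t3.Δ2 clk=0 r=0 p=1 q=0 u=0
t3.Δ3 clk=0 r=0 p=0 q=0 u=0

no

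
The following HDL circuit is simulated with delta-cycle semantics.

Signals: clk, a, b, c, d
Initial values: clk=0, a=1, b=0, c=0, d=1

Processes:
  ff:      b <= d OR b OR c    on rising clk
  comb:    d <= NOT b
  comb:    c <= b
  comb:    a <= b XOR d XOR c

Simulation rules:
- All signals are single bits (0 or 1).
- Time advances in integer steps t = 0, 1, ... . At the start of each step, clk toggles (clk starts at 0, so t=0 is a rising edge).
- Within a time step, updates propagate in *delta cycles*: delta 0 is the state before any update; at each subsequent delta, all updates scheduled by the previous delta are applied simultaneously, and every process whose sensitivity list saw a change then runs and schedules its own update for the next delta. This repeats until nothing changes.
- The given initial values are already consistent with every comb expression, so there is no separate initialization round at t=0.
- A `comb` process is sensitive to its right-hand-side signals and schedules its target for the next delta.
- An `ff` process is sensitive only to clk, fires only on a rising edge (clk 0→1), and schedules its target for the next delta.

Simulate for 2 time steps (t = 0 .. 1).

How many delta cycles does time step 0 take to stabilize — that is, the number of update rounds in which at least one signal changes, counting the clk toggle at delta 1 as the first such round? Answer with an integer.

3

[bits: c,b,clk,d,a]
t=0: Δ0=00011 Δ1=00111 Δ2=01111 Δ3=11100 | 3Δ
t=1: Δ0=11100 Δ1=11000 | 1Δ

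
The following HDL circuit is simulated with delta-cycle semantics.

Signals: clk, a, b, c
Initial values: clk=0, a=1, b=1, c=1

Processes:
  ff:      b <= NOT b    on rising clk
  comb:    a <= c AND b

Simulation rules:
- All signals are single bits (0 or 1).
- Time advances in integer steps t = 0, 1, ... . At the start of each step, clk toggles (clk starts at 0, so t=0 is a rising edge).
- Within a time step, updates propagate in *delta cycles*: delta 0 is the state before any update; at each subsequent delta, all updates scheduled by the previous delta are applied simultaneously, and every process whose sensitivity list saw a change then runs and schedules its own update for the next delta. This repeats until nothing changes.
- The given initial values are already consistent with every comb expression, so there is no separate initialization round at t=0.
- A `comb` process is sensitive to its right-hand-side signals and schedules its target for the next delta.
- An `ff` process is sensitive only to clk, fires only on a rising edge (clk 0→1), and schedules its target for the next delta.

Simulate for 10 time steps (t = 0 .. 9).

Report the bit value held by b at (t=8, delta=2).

0

t0.Δ0 clk=0 a=1 c=1 b=1
t0.Δ1 clk=1 a=1 c=1 b=1
t0.Δ2 clk=1 a=1 c=1 b=0
t0.Δ3 clk=1 a=0 c=1 b=0
t1.Δ0 clk=1 a=0 c=1 b=0
t1.Δ1 clk=0 a=0 c=1 b=0
t2.Δ0 clk=0 a=0 c=1 b=0
t2.Δ1 clk=1 a=0 c=1 b=0
t2.Δ2 clk=1 a=0 c=1 b=1
t2.Δ3 clk=1 a=1 c=1 b=1
t3.Δ0 clk=1 a=1 c=1 b=1
t3.Δ1 clk=0 a=1 c=1 b=1
t4.Δ0 clk=0 a=1 c=1 b=1
t4.Δ1 clk=1 a=1 c=1 b=1
t4.Δ2 clk=1 a=1 c=1 b=0
t4.Δ3 clk=1 a=0 c=1 b=0
t5.Δ0 clk=1 a=0 c=1 b=0
t5.Δ1 clk=0 a=0 c=1 b=0
t6.Δ0 clk=0 a=0 c=1 b=0
t6.Δ1 clk=1 a=0 c=1 b=0
t6.Δ2 clk=1 a=0 c=1 b=1
t6.Δ3 clk=1 a=1 c=1 b=1
t7.Δ0 clk=1 a=1 c=1 b=1
t7.Δ1 clk=0 a=1 c=1 b=1
t8.Δ0 clk=0 a=1 c=1 b=1
t8.Δ1 clk=1 a=1 c=1 b=1
t8.Δ2 clk=1 a=1 c=1 b=0
t8.Δ3 clk=1 a=0 c=1 b=0
t9.Δ0 clk=1 a=0 c=1 b=0
t9.Δ1 clk=0 a=0 c=1 b=0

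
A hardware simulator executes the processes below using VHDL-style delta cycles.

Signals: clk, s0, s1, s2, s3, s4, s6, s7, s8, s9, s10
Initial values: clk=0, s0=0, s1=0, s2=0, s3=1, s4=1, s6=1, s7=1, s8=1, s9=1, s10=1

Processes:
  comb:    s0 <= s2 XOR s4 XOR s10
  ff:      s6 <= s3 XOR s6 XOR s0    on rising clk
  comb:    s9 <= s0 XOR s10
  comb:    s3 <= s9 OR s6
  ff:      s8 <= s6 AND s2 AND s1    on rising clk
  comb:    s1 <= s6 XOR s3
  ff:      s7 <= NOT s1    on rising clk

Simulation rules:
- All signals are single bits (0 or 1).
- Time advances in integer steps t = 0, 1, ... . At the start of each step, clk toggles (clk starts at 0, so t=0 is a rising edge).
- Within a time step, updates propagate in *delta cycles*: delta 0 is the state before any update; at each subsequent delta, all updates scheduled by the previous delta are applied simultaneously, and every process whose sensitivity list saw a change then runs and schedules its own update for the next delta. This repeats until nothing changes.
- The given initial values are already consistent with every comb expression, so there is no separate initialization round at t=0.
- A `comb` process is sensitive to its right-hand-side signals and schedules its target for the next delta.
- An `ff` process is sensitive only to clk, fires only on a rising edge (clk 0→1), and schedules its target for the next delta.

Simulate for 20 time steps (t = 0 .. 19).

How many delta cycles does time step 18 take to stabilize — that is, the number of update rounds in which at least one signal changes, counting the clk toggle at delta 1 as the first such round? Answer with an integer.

3

t0.Δ0 s1=0 s2=0 s0=0 s3=1 clk=0 s7=1 s10=1 s4=1 s9=1 s8=1 s6=1
t0.Δ1 s1=0 s2=0 s0=0 s3=1 clk=1 s7=1 s10=1 s4=1 s9=1 s8=1 s6=1
t0.Δ2 s1=0 s2=0 s0=0 s3=1 clk=1 s7=1 s10=1 s4=1 s9=1 s8=0 s6=0
t0.Δ3 s1=1 s2=0 s0=0 s3=1 clk=1 s7=1 s10=1 s4=1 s9=1 s8=0 s6=0
t1.Δ0 s1=1 s2=0 s0=0 s3=1 clk=1 s7=1 s10=1 s4=1 s9=1 s8=0 s6=0
t1.Δ1 s1=1 s2=0 s0=0 s3=1 clk=0 s7=1 s10=1 s4=1 s9=1 s8=0 s6=0
t2.Δ0 s1=1 s2=0 s0=0 s3=1 clk=0 s7=1 s10=1 s4=1 s9=1 s8=0 s6=0
t2.Δ1 s1=1 s2=0 s0=0 s3=1 clk=1 s7=1 s10=1 s4=1 s9=1 s8=0 s6=0
t2.Δ2 s1=1 s2=0 s0=0 s3=1 clk=1 s7=0 s10=1 s4=1 s9=1 s8=0 s6=1
t2.Δ3 s1=0 s2=0 s0=0 s3=1 clk=1 s7=0 s10=1 s4=1 s9=1 s8=0 s6=1
t3.Δ0 s1=0 s2=0 s0=0 s3=1 clk=1 s7=0 s10=1 s4=1 s9=1 s8=0 s6=1
t3.Δ1 s1=0 s2=0 s0=0 s3=1 clk=0 s7=0 s10=1 s4=1 s9=1 s8=0 s6=1
t4.Δ0 s1=0 s2=0 s0=0 s3=1 clk=0 s7=0 s10=1 s4=1 s9=1 s8=0 s6=1
t4.Δ1 s1=0 s2=0 s0=0 s3=1 clk=1 s7=0 s10=1 s4=1 s9=1 s8=0 s6=1
t4.Δ2 s1=0 s2=0 s0=0 s3=1 clk=1 s7=1 s10=1 s4=1 s9=1 s8=0 s6=0
t4.Δ3 s1=1 s2=0 s0=0 s3=1 clk=1 s7=1 s10=1 s4=1 s9=1 s8=0 s6=0
t5.Δ0 s1=1 s2=0 s0=0 s3=1 clk=1 s7=1 s10=1 s4=1 s9=1 s8=0 s6=0
t5.Δ1 s1=1 s2=0 s0=0 s3=1 clk=0 s7=1 s10=1 s4=1 s9=1 s8=0 s6=0
t6.Δ0 s1=1 s2=0 s0=0 s3=1 clk=0 s7=1 s10=1 s4=1 s9=1 s8=0 s6=0
t6.Δ1 s1=1 s2=0 s0=0 s3=1 clk=1 s7=1 s10=1 s4=1 s9=1 s8=0 s6=0
t6.Δ2 s1=1 s2=0 s0=0 s3=1 clk=1 s7=0 s10=1 s4=1 s9=1 s8=0 s6=1
t6.Δ3 s1=0 s2=0 s0=0 s3=1 clk=1 s7=0 s10=1 s4=1 s9=1 s8=0 s6=1
t7.Δ0 s1=0 s2=0 s0=0 s3=1 clk=1 s7=0 s10=1 s4=1 s9=1 s8=0 s6=1
t7.Δ1 s1=0 s2=0 s0=0 s3=1 clk=0 s7=0 s10=1 s4=1 s9=1 s8=0 s6=1
t8.Δ0 s1=0 s2=0 s0=0 s3=1 clk=0 s7=0 s10=1 s4=1 s9=1 s8=0 s6=1
t8.Δ1 s1=0 s2=0 s0=0 s3=1 clk=1 s7=0 s10=1 s4=1 s9=1 s8=0 s6=1
t8.Δ2 s1=0 s2=0 s0=0 s3=1 clk=1 s7=1 s10=1 s4=1 s9=1 s8=0 s6=0
t8.Δ3 s1=1 s2=0 s0=0 s3=1 clk=1 s7=1 s10=1 s4=1 s9=1 s8=0 s6=0
t9.Δ0 s1=1 s2=0 s0=0 s3=1 clk=1 s7=1 s10=1 s4=1 s9=1 s8=0 s6=0
t9.Δ1 s1=1 s2=0 s0=0 s3=1 clk=0 s7=1 s10=1 s4=1 s9=1 s8=0 s6=0
t10.Δ0 s1=1 s2=0 s0=0 s3=1 clk=0 s7=1 s10=1 s4=1 s9=1 s8=0 s6=0
t10.Δ1 s1=1 s2=0 s0=0 s3=1 clk=1 s7=1 s10=1 s4=1 s9=1 s8=0 s6=0
t10.Δ2 s1=1 s2=0 s0=0 s3=1 clk=1 s7=0 s10=1 s4=1 s9=1 s8=0 s6=1
t10.Δ3 s1=0 s2=0 s0=0 s3=1 clk=1 s7=0 s10=1 s4=1 s9=1 s8=0 s6=1
t11.Δ0 s1=0 s2=0 s0=0 s3=1 clk=1 s7=0 s10=1 s4=1 s9=1 s8=0 s6=1
t11.Δ1 s1=0 s2=0 s0=0 s3=1 clk=0 s7=0 s10=1 s4=1 s9=1 s8=0 s6=1
t12.Δ0 s1=0 s2=0 s0=0 s3=1 clk=0 s7=0 s10=1 s4=1 s9=1 s8=0 s6=1
t12.Δ1 s1=0 s2=0 s0=0 s3=1 clk=1 s7=0 s10=1 s4=1 s9=1 s8=0 s6=1
t12.Δ2 s1=0 s2=0 s0=0 s3=1 clk=1 s7=1 s10=1 s4=1 s9=1 s8=0 s6=0
t12.Δ3 s1=1 s2=0 s0=0 s3=1 clk=1 s7=1 s10=1 s4=1 s9=1 s8=0 s6=0
t13.Δ0 s1=1 s2=0 s0=0 s3=1 clk=1 s7=1 s10=1 s4=1 s9=1 s8=0 s6=0
t13.Δ1 s1=1 s2=0 s0=0 s3=1 clk=0 s7=1 s10=1 s4=1 s9=1 s8=0 s6=0
t14.Δ0 s1=1 s2=0 s0=0 s3=1 clk=0 s7=1 s10=1 s4=1 s9=1 s8=0 s6=0
t14.Δ1 s1=1 s2=0 s0=0 s3=1 clk=1 s7=1 s10=1 s4=1 s9=1 s8=0 s6=0
t14.Δ2 s1=1 s2=0 s0=0 s3=1 clk=1 s7=0 s10=1 s4=1 s9=1 s8=0 s6=1
t14.Δ3 s1=0 s2=0 s0=0 s3=1 clk=1 s7=0 s10=1 s4=1 s9=1 s8=0 s6=1
t15.Δ0 s1=0 s2=0 s0=0 s3=1 clk=1 s7=0 s10=1 s4=1 s9=1 s8=0 s6=1
t15.Δ1 s1=0 s2=0 s0=0 s3=1 clk=0 s7=0 s10=1 s4=1 s9=1 s8=0 s6=1
t16.Δ0 s1=0 s2=0 s0=0 s3=1 clk=0 s7=0 s10=1 s4=1 s9=1 s8=0 s6=1
t16.Δ1 s1=0 s2=0 s0=0 s3=1 clk=1 s7=0 s10=1 s4=1 s9=1 s8=0 s6=1
t16.Δ2 s1=0 s2=0 s0=0 s3=1 clk=1 s7=1 s10=1 s4=1 s9=1 s8=0 s6=0
t16.Δ3 s1=1 s2=0 s0=0 s3=1 clk=1 s7=1 s10=1 s4=1 s9=1 s8=0 s6=0
t17.Δ0 s1=1 s2=0 s0=0 s3=1 clk=1 s7=1 s10=1 s4=1 s9=1 s8=0 s6=0
t17.Δ1 s1=1 s2=0 s0=0 s3=1 clk=0 s7=1 s10=1 s4=1 s9=1 s8=0 s6=0
t18.Δ0 s1=1 s2=0 s0=0 s3=1 clk=0 s7=1 s10=1 s4=1 s9=1 s8=0 s6=0
t18.Δ1 s1=1 s2=0 s0=0 s3=1 clk=1 s7=1 s10=1 s4=1 s9=1 s8=0 s6=0
t18.Δ2 s1=1 s2=0 s0=0 s3=1 clk=1 s7=0 s10=1 s4=1 s9=1 s8=0 s6=1
t18.Δ3 s1=0 s2=0 s0=0 s3=1 clk=1 s7=0 s10=1 s4=1 s9=1 s8=0 s6=1
t19.Δ0 s1=0 s2=0 s0=0 s3=1 clk=1 s7=0 s10=1 s4=1 s9=1 s8=0 s6=1
t19.Δ1 s1=0 s2=0 s0=0 s3=1 clk=0 s7=0 s10=1 s4=1 s9=1 s8=0 s6=1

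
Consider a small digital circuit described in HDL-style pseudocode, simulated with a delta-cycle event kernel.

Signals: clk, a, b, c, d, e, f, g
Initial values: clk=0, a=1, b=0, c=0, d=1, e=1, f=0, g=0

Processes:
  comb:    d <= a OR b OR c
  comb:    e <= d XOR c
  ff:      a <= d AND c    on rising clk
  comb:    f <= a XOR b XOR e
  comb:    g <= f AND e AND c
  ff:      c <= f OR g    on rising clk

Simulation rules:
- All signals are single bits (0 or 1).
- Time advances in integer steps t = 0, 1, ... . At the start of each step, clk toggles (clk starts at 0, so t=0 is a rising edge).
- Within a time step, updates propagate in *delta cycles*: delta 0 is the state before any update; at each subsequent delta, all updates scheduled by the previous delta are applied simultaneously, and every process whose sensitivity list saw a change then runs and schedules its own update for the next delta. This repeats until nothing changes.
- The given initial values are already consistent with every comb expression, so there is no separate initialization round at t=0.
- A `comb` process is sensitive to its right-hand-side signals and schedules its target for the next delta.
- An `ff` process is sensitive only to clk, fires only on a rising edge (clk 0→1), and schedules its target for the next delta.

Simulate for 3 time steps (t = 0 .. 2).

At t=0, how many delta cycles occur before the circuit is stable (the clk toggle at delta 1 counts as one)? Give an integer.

5

[bits: e,g,a,clk,f,c,b,d]
t=0: Δ0=10100001 Δ1=10110001 Δ2=10010001 Δ3=10011000 Δ4=00011000 Δ5=00010000 | 5Δ
t=1: Δ0=00010000 Δ1=00000000 | 1Δ
t=2: Δ0=00000000 Δ1=00010000 | 1Δ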